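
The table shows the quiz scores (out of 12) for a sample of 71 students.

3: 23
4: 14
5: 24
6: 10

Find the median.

4

Cumulative frequencies: 23, 37, 61, 71
n = 71, so the median is the value in position (n+1)/2 = 36.
Position 36 falls at value 4.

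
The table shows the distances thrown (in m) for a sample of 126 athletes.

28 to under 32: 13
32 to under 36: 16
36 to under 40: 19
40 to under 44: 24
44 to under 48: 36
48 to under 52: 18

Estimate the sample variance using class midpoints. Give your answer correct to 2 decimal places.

Midpoints: 30, 34, 38, 42, 46, 50
n = 126, Σfm = 5220, mean = 41.4286
Σfm² = 221144
Σf(m − x̄)² = Σfm² − (Σfm)²/n = 221144 − 5220²/126 = 4886.8571
Sample variance = 4886.8571 / 125 = 39.0949

39.09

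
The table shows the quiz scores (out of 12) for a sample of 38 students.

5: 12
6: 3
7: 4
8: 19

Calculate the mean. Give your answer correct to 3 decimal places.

6.789

Values: 5, 6, 7, 8
Σfx = 12×5 + 3×6 + 4×7 + 19×8 = 258
n = Σf = 38
Mean = 258 / 38 = 6.7895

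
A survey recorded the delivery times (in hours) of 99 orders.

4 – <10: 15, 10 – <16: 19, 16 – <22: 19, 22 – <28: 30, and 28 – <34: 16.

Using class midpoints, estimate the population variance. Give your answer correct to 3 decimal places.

62.288

Midpoints: 7, 13, 19, 25, 31
n = 99, Σfm = 1959, mean = 19.7879
Σfm² = 44931
Σf(m − x̄)² = Σfm² − (Σfm)²/n = 44931 − 1959²/99 = 6166.5455
Population variance = 6166.5455 / 99 = 62.2883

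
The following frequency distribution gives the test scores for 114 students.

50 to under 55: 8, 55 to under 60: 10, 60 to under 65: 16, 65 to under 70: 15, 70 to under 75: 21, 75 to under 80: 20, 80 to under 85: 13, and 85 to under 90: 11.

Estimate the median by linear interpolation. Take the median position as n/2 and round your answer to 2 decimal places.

Cumulative frequencies: 8, 18, 34, 49, 70, 90, 103, 114
n = 114; position = n/2 = 57.
This falls in the class 70 to under 75: L = 70, F = 49, f = 21, h = 5.
Median ≈ 70 + ((57 − 49) / 21) × 5 = 71.9048

71.90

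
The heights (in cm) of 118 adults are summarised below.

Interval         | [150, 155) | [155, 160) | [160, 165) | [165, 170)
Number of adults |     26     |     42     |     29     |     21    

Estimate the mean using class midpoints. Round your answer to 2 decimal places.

Midpoints: 152.5, 157.5, 162.5, 167.5
Σfm = 26×152.5 + 42×157.5 + 29×162.5 + 21×167.5 = 18810
n = Σf = 118
Mean = 18810 / 118 = 159.4068

159.41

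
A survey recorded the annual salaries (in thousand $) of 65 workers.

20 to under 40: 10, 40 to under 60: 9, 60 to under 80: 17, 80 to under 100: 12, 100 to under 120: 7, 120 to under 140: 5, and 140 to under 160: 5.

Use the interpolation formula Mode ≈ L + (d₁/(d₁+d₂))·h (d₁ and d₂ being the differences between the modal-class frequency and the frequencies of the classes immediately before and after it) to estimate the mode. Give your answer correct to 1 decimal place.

Modal class: 60 to under 80 (highest frequency 17).
d₁ = 17 − 9 = 8, d₂ = 17 − 12 = 5
Mode ≈ 60 + (8/(8+5)) × 20 = 60 + 12.3077 = 72.3077

72.3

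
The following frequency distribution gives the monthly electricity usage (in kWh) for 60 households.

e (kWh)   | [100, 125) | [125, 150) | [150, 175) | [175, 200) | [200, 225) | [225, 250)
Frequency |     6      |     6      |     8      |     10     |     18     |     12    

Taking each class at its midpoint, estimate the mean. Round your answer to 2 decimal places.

Midpoints: 112.5, 137.5, 162.5, 187.5, 212.5, 237.5
Σfm = 6×112.5 + 6×137.5 + 8×162.5 + 10×187.5 + 18×212.5 + 12×237.5 = 11350
n = Σf = 60
Mean = 11350 / 60 = 189.1667

189.17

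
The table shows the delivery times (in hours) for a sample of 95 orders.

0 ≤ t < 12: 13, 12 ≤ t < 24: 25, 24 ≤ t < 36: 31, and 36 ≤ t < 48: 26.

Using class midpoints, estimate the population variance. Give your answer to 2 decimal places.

Midpoints: 6, 18, 30, 42
n = 95, Σfm = 2550, mean = 26.8421
Σfm² = 82332
Σf(m − x̄)² = Σfm² − (Σfm)²/n = 82332 − 2550²/95 = 13884.6316
Population variance = 13884.6316 / 95 = 146.1540

146.15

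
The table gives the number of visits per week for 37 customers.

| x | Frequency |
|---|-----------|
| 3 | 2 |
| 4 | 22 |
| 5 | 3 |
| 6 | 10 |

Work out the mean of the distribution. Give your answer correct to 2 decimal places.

4.57

Values: 3, 4, 5, 6
Σfx = 2×3 + 22×4 + 3×5 + 10×6 = 169
n = Σf = 37
Mean = 169 / 37 = 4.5676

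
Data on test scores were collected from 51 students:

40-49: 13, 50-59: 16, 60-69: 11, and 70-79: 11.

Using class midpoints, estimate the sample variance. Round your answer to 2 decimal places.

120.31

Midpoints: 44.5, 54.5, 64.5, 74.5
n = 51, Σfm = 2979.5, mean = 58.4216
Σfm² = 180082.75
Σf(m − x̄)² = Σfm² − (Σfm)²/n = 180082.75 − 2979.5²/51 = 6015.6863
Sample variance = 6015.6863 / 50 = 120.3137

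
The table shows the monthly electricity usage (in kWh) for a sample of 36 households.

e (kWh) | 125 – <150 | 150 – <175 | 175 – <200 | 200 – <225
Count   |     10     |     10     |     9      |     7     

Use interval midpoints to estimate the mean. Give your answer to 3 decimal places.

Midpoints: 137.5, 162.5, 187.5, 212.5
Σfm = 10×137.5 + 10×162.5 + 9×187.5 + 7×212.5 = 6175
n = Σf = 36
Mean = 6175 / 36 = 171.5278

171.528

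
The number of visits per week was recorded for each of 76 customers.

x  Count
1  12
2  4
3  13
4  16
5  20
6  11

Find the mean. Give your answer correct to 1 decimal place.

Values: 1, 2, 3, 4, 5, 6
Σfx = 12×1 + 4×2 + 13×3 + 16×4 + 20×5 + 11×6 = 289
n = Σf = 76
Mean = 289 / 76 = 3.8026

3.8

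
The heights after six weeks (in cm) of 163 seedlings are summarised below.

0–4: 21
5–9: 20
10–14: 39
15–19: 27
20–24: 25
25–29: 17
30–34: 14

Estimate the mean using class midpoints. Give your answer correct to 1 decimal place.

Midpoints: 2, 7, 12, 17, 22, 27, 32
Σfm = 21×2 + 20×7 + 39×12 + 27×17 + 25×22 + 17×27 + 14×32 = 2566
n = Σf = 163
Mean = 2566 / 163 = 15.7423

15.7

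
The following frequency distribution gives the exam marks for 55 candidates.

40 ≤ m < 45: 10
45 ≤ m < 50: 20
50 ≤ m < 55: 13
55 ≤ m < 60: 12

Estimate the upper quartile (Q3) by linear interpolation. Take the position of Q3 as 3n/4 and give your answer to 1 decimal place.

54.3

Cumulative frequencies: 10, 30, 43, 55
n = 55; position = 3n/4 = 41.25.
This falls in the class 50 ≤ m < 55: L = 50, F = 30, f = 13, h = 5.
Upper quartile ≈ 50 + ((41.25 − 30) / 13) × 5 = 54.3269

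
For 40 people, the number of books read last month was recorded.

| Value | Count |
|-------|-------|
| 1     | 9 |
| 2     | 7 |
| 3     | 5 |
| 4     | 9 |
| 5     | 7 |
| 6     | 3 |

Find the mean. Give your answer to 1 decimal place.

3.2

Values: 1, 2, 3, 4, 5, 6
Σfx = 9×1 + 7×2 + 5×3 + 9×4 + 7×5 + 3×6 = 127
n = Σf = 40
Mean = 127 / 40 = 3.1750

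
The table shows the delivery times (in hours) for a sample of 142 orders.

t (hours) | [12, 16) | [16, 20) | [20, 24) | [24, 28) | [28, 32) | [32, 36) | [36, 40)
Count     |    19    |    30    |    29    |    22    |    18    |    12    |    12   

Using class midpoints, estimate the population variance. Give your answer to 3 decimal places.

Midpoints: 14, 18, 22, 26, 30, 34, 38
n = 142, Σfm = 3420, mean = 24.0845
Σfm² = 89752
Σf(m − x̄)² = Σfm² − (Σfm)²/n = 89752 − 3420²/142 = 7382.9859
Population variance = 7382.9859 / 142 = 51.9929

51.993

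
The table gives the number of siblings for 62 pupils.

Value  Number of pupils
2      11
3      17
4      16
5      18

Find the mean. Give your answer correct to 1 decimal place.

Values: 2, 3, 4, 5
Σfx = 11×2 + 17×3 + 16×4 + 18×5 = 227
n = Σf = 62
Mean = 227 / 62 = 3.6613

3.7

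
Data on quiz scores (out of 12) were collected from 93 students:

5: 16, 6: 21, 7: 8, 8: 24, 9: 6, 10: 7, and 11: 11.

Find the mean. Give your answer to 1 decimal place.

7.5

Values: 5, 6, 7, 8, 9, 10, 11
Σfx = 16×5 + 21×6 + 8×7 + 24×8 + 6×9 + 7×10 + 11×11 = 699
n = Σf = 93
Mean = 699 / 93 = 7.5161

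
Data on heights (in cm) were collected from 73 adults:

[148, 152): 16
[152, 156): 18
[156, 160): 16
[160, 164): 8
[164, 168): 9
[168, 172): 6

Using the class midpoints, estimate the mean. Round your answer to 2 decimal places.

Midpoints: 150, 154, 158, 162, 166, 170
Σfm = 16×150 + 18×154 + 16×158 + 8×162 + 9×166 + 6×170 = 11510
n = Σf = 73
Mean = 11510 / 73 = 157.6712

157.67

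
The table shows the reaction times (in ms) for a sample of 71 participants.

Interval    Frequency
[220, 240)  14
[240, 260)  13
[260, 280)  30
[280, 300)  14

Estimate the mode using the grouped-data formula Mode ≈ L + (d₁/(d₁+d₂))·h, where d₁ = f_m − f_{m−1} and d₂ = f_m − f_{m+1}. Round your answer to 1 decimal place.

Modal class: [260, 280) (highest frequency 30).
d₁ = 30 − 13 = 17, d₂ = 30 − 14 = 16
Mode ≈ 260 + (17/(17+16)) × 20 = 260 + 10.3030 = 270.3030

270.3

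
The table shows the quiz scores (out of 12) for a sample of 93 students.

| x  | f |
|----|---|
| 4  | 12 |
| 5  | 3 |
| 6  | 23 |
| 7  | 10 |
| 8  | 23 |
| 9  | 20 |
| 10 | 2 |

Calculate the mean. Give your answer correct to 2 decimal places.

Values: 4, 5, 6, 7, 8, 9, 10
Σfx = 12×4 + 3×5 + 23×6 + 10×7 + 23×8 + 20×9 + 2×10 = 655
n = Σf = 93
Mean = 655 / 93 = 7.0430

7.04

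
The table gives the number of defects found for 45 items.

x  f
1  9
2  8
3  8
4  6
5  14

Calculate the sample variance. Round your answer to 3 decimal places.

Values: 1, 2, 3, 4, 5
n = 45, Σfx = 143, mean = 3.1778
Σfx² = 559
Σf(x − x̄)² = Σfx² − (Σfx)²/n = 559 − 143²/45 = 104.5778
Sample variance = 104.5778 / 44 = 2.3768

2.377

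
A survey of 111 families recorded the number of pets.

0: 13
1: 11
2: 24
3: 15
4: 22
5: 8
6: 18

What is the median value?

3

Cumulative frequencies: 13, 24, 48, 63, 85, 93, 111
n = 111, so the median is the value in position (n+1)/2 = 56.
Position 56 falls at value 3.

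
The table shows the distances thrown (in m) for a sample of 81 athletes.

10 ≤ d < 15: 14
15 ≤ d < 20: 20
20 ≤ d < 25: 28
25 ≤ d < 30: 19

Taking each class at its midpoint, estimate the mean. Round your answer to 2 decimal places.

Midpoints: 12.5, 17.5, 22.5, 27.5
Σfm = 14×12.5 + 20×17.5 + 28×22.5 + 19×27.5 = 1677.5
n = Σf = 81
Mean = 1677.5 / 81 = 20.7099

20.71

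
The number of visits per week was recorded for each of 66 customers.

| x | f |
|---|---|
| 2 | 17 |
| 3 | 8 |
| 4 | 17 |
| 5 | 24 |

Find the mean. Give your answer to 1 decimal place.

Values: 2, 3, 4, 5
Σfx = 17×2 + 8×3 + 17×4 + 24×5 = 246
n = Σf = 66
Mean = 246 / 66 = 3.7273

3.7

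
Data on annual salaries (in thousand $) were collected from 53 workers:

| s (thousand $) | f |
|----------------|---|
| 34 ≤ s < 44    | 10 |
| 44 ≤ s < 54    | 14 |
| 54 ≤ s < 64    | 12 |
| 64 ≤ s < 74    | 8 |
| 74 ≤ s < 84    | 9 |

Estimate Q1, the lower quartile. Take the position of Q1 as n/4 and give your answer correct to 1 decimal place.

Cumulative frequencies: 10, 24, 36, 44, 53
n = 53; position = n/4 = 13.25.
This falls in the class 44 ≤ s < 54: L = 44, F = 10, f = 14, h = 10.
Lower quartile ≈ 44 + ((13.25 − 10) / 14) × 10 = 46.3214

46.3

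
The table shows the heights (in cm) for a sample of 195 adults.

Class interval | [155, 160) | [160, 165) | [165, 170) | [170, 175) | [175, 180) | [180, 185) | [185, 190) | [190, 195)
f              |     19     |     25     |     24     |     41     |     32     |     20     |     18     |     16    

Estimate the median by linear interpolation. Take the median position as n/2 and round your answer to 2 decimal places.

173.60

Cumulative frequencies: 19, 44, 68, 109, 141, 161, 179, 195
n = 195; position = n/2 = 97.5.
This falls in the class [170, 175): L = 170, F = 68, f = 41, h = 5.
Median ≈ 170 + ((97.5 − 68) / 41) × 5 = 173.5976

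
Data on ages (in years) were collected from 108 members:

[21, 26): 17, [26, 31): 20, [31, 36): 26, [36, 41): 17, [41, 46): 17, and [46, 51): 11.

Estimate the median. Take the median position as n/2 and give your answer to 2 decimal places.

Cumulative frequencies: 17, 37, 63, 80, 97, 108
n = 108; position = n/2 = 54.
This falls in the class [31, 36): L = 31, F = 37, f = 26, h = 5.
Median ≈ 31 + ((54 − 37) / 26) × 5 = 34.2692

34.27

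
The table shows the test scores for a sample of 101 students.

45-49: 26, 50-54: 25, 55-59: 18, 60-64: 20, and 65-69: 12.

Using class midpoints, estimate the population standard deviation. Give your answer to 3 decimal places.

6.789

Midpoints: 47, 52, 57, 62, 67
n = 101, Σfm = 5592, mean = 55.3663
Σfm² = 314264
Σf(m − x̄)² = Σfm² − (Σfm)²/n = 314264 − 5592²/101 = 4655.4455
Population variance = 4655.4455 / 101 = 46.0935
Standard deviation = √46.0935 = 6.7892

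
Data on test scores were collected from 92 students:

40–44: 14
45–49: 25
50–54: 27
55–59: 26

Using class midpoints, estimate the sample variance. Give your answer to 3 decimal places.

27.219

Midpoints: 42, 47, 52, 57
n = 92, Σfm = 4649, mean = 50.5326
Σfm² = 237403
Σf(m − x̄)² = Σfm² − (Σfm)²/n = 237403 − 4649²/92 = 2476.9022
Sample variance = 2476.9022 / 91 = 27.2187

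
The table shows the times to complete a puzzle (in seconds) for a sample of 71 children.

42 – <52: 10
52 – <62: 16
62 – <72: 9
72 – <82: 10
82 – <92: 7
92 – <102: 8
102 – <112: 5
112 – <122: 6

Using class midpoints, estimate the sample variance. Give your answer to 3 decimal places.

Midpoints: 47, 57, 67, 77, 87, 97, 107, 117
n = 71, Σfm = 5377, mean = 75.7324
Σfm² = 441399
Σf(m − x̄)² = Σfm² − (Σfm)²/n = 441399 − 5377²/71 = 34185.9155
Sample variance = 34185.9155 / 70 = 488.3702

488.370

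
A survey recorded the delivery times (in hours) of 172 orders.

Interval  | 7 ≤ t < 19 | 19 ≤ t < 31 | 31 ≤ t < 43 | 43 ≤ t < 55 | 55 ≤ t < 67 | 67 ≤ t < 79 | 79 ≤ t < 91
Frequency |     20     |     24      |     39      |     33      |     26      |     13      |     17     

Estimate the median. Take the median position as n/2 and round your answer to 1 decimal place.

Cumulative frequencies: 20, 44, 83, 116, 142, 155, 172
n = 172; position = n/2 = 86.
This falls in the class 43 ≤ t < 55: L = 43, F = 83, f = 33, h = 12.
Median ≈ 43 + ((86 − 83) / 33) × 12 = 44.0909

44.1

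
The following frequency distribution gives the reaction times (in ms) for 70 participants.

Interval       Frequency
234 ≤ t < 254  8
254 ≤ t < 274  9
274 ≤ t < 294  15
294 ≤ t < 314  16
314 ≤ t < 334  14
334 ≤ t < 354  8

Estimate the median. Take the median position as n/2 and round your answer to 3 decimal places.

297.750

Cumulative frequencies: 8, 17, 32, 48, 62, 70
n = 70; position = n/2 = 35.
This falls in the class 294 ≤ t < 314: L = 294, F = 32, f = 16, h = 20.
Median ≈ 294 + ((35 − 32) / 16) × 20 = 297.7500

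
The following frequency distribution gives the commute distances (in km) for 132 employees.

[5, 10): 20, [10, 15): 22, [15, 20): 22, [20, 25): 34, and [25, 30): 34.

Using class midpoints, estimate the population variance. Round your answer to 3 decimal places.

49.219

Midpoints: 7.5, 12.5, 17.5, 22.5, 27.5
n = 132, Σfm = 2510, mean = 19.0152
Σfm² = 54225
Σf(m − x̄)² = Σfm² − (Σfm)²/n = 54225 − 2510²/132 = 6496.9697
Population variance = 6496.9697 / 132 = 49.2195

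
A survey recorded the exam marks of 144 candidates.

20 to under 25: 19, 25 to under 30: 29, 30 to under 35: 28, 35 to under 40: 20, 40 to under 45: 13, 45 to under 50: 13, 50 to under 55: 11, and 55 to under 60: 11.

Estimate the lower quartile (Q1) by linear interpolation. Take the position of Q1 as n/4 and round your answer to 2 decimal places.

27.93

Cumulative frequencies: 19, 48, 76, 96, 109, 122, 133, 144
n = 144; position = n/4 = 36.
This falls in the class 25 to under 30: L = 25, F = 19, f = 29, h = 5.
Lower quartile ≈ 25 + ((36 − 19) / 29) × 5 = 27.9310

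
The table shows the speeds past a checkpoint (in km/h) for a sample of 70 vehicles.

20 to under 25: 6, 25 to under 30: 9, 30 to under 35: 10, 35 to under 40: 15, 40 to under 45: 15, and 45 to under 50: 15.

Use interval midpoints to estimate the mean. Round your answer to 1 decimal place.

37.4

Midpoints: 22.5, 27.5, 32.5, 37.5, 42.5, 47.5
Σfm = 6×22.5 + 9×27.5 + 10×32.5 + 15×37.5 + 15×42.5 + 15×47.5 = 2620
n = Σf = 70
Mean = 2620 / 70 = 37.4286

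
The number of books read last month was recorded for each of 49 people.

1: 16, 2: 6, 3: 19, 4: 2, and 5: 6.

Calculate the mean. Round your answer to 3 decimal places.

Values: 1, 2, 3, 4, 5
Σfx = 16×1 + 6×2 + 19×3 + 2×4 + 6×5 = 123
n = Σf = 49
Mean = 123 / 49 = 2.5102

2.510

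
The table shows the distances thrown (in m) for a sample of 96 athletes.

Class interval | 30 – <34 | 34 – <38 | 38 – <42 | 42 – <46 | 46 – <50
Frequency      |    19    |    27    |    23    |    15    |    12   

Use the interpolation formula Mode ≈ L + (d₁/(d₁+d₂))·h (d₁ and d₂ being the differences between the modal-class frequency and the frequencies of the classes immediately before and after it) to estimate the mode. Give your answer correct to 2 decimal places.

36.67

Modal class: 34 – <38 (highest frequency 27).
d₁ = 27 − 19 = 8, d₂ = 27 − 23 = 4
Mode ≈ 34 + (8/(8+4)) × 4 = 34 + 2.6667 = 36.6667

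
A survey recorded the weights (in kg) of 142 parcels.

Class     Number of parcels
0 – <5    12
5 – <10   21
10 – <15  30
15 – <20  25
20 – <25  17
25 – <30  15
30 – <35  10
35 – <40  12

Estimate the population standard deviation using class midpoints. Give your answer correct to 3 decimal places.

Midpoints: 2.5, 7.5, 12.5, 17.5, 22.5, 27.5, 32.5, 37.5
n = 142, Σfm = 2570, mean = 18.0986
Σfm² = 60987.5
Σf(m − x̄)² = Σfm² − (Σfm)²/n = 60987.5 − 2570²/142 = 14474.1197
Population variance = 14474.1197 / 142 = 101.9304
Standard deviation = √101.9304 = 10.0961

10.096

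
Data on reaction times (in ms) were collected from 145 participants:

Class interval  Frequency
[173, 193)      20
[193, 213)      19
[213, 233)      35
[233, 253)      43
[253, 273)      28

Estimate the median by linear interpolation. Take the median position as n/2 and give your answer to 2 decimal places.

Cumulative frequencies: 20, 39, 74, 117, 145
n = 145; position = n/2 = 72.5.
This falls in the class [213, 233): L = 213, F = 39, f = 35, h = 20.
Median ≈ 213 + ((72.5 − 39) / 35) × 20 = 232.1429

232.14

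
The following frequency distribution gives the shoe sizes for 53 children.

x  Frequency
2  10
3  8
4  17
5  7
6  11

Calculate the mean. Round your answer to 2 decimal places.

4.02

Values: 2, 3, 4, 5, 6
Σfx = 10×2 + 8×3 + 17×4 + 7×5 + 11×6 = 213
n = Σf = 53
Mean = 213 / 53 = 4.0189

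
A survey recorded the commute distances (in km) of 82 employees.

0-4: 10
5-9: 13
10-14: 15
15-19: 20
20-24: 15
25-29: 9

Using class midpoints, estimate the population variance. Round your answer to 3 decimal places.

58.046

Midpoints: 2, 7, 12, 17, 22, 27
n = 82, Σfm = 1204, mean = 14.6829
Σfm² = 22438
Σf(m − x̄)² = Σfm² − (Σfm)²/n = 22438 − 1204²/82 = 4759.7561
Population variance = 4759.7561 / 82 = 58.0458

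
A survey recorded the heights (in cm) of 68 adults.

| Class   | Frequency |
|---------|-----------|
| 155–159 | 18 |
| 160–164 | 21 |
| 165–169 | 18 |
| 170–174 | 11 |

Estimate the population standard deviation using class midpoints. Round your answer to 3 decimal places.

5.176

Midpoints: 157, 162, 167, 172
n = 68, Σfm = 11126, mean = 163.6176
Σfm² = 1822232
Σf(m − x̄)² = Σfm² − (Σfm)²/n = 1822232 − 11126²/68 = 1822.0588
Population variance = 1822.0588 / 68 = 26.7950
Standard deviation = √26.7950 = 5.1764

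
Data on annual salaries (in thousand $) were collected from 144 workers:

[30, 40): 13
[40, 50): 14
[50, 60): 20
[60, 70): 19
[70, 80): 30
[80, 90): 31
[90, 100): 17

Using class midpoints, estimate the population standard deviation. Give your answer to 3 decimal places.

Midpoints: 35, 45, 55, 65, 75, 85, 95
n = 144, Σfm = 9920, mean = 68.8889
Σfm² = 731200
Σf(m − x̄)² = Σfm² − (Σfm)²/n = 731200 − 9920²/144 = 47822.2222
Population variance = 47822.2222 / 144 = 332.0988
Standard deviation = √332.0988 = 18.2236

18.224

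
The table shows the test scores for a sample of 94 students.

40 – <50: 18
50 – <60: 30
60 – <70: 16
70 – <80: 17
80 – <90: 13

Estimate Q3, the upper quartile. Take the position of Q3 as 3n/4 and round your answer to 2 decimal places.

73.82

Cumulative frequencies: 18, 48, 64, 81, 94
n = 94; position = 3n/4 = 70.5.
This falls in the class 70 – <80: L = 70, F = 64, f = 17, h = 10.
Upper quartile ≈ 70 + ((70.5 − 64) / 17) × 10 = 73.8235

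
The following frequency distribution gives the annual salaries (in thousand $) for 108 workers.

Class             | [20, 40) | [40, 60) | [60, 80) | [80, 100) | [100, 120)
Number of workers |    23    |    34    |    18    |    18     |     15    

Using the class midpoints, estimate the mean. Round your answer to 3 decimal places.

64.074

Midpoints: 30, 50, 70, 90, 110
Σfm = 23×30 + 34×50 + 18×70 + 18×90 + 15×110 = 6920
n = Σf = 108
Mean = 6920 / 108 = 64.0741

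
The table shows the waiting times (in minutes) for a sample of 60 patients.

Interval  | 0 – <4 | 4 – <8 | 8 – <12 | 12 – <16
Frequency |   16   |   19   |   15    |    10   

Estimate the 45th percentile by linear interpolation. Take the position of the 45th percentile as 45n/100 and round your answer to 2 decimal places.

6.32

Cumulative frequencies: 16, 35, 50, 60
n = 60; position = 45n/100 = 27.
This falls in the class 4 – <8: L = 4, F = 16, f = 19, h = 4.
45th percentile ≈ 4 + ((27 − 16) / 19) × 4 = 6.3158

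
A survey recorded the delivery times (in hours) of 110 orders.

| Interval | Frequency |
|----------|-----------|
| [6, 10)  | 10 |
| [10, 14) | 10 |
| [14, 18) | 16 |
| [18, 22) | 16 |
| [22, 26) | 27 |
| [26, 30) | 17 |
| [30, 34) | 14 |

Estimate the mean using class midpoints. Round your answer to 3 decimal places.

Midpoints: 8, 12, 16, 20, 24, 28, 32
Σfm = 10×8 + 10×12 + 16×16 + 16×20 + 27×24 + 17×28 + 14×32 = 2348
n = Σf = 110
Mean = 2348 / 110 = 21.3455

21.345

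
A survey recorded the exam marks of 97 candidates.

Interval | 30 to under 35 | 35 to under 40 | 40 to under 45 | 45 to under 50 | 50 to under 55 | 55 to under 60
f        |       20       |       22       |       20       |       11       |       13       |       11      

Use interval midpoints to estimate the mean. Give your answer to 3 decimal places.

42.912

Midpoints: 32.5, 37.5, 42.5, 47.5, 52.5, 57.5
Σfm = 20×32.5 + 22×37.5 + 20×42.5 + 11×47.5 + 13×52.5 + 11×57.5 = 4162.5
n = Σf = 97
Mean = 4162.5 / 97 = 42.9124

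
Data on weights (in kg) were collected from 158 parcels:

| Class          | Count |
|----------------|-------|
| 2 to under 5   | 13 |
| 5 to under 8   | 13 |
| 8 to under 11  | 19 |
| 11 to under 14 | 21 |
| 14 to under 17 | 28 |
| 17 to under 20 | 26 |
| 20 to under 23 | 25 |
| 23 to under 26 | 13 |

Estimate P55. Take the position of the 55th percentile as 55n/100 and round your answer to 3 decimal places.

16.239

Cumulative frequencies: 13, 26, 45, 66, 94, 120, 145, 158
n = 158; position = 55n/100 = 86.9.
This falls in the class 14 to under 17: L = 14, F = 66, f = 28, h = 3.
55th percentile ≈ 14 + ((86.9 − 66) / 28) × 3 = 16.2393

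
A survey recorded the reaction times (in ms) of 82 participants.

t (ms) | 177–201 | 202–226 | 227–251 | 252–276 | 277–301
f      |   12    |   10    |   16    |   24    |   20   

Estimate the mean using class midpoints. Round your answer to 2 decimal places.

248.15

Midpoints: 189, 214, 239, 264, 289
Σfm = 12×189 + 10×214 + 16×239 + 24×264 + 20×289 = 20348
n = Σf = 82
Mean = 20348 / 82 = 248.1463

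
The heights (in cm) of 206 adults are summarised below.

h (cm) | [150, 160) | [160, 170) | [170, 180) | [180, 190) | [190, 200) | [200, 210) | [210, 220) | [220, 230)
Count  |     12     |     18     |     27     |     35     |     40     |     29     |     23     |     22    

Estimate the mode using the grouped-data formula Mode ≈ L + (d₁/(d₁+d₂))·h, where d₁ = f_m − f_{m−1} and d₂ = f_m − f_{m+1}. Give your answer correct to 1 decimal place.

Modal class: [190, 200) (highest frequency 40).
d₁ = 40 − 35 = 5, d₂ = 40 − 29 = 11
Mode ≈ 190 + (5/(5+11)) × 10 = 190 + 3.1250 = 193.1250

193.1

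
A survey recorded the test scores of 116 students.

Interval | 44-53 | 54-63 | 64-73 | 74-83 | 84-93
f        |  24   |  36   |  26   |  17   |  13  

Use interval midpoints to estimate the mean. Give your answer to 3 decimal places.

64.966

Midpoints: 48.5, 58.5, 68.5, 78.5, 88.5
Σfm = 24×48.5 + 36×58.5 + 26×68.5 + 17×78.5 + 13×88.5 = 7536
n = Σf = 116
Mean = 7536 / 116 = 64.9655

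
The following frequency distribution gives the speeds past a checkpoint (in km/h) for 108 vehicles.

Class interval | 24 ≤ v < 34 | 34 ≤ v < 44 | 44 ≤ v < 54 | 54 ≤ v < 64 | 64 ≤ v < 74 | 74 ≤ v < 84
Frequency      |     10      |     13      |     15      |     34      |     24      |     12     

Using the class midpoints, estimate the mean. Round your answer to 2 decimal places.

Midpoints: 29, 39, 49, 59, 69, 79
Σfm = 10×29 + 13×39 + 15×49 + 34×59 + 24×69 + 12×79 = 6142
n = Σf = 108
Mean = 6142 / 108 = 56.8704

56.87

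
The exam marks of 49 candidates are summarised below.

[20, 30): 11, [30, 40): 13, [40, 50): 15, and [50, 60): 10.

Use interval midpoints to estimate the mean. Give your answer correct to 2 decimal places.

39.90

Midpoints: 25, 35, 45, 55
Σfm = 11×25 + 13×35 + 15×45 + 10×55 = 1955
n = Σf = 49
Mean = 1955 / 49 = 39.8980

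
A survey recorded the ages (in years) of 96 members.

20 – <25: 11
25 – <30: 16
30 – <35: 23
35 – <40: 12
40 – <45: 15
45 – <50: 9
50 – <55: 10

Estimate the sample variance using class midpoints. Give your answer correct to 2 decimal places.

Midpoints: 22.5, 27.5, 32.5, 37.5, 42.5, 47.5, 52.5
n = 96, Σfm = 3475, mean = 36.1979
Σfm² = 133800
Σf(m − x̄)² = Σfm² − (Σfm)²/n = 133800 − 3475²/96 = 8012.2396
Sample variance = 8012.2396 / 95 = 84.3394

84.34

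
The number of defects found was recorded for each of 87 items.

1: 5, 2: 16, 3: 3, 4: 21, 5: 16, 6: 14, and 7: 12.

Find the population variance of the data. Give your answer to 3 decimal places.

3.237

Values: 1, 2, 3, 4, 5, 6, 7
n = 87, Σfx = 378, mean = 4.3448
Σfx² = 1924
Σf(x − x̄)² = Σfx² − (Σfx)²/n = 1924 − 378²/87 = 281.6552
Population variance = 281.6552 / 87 = 3.2374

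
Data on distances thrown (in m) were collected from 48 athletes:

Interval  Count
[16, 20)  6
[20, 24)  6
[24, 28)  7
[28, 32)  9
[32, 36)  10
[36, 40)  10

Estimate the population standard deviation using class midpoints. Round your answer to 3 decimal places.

6.683

Midpoints: 18, 22, 26, 30, 34, 38
n = 48, Σfm = 1412, mean = 29.4167
Σfm² = 43680
Σf(m − x̄)² = Σfm² − (Σfm)²/n = 43680 − 1412²/48 = 2143.6667
Population variance = 2143.6667 / 48 = 44.6597
Standard deviation = √44.6597 = 6.6828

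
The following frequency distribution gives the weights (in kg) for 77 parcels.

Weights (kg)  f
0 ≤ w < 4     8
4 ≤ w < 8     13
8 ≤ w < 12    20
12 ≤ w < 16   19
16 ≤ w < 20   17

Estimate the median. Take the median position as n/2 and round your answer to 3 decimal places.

Cumulative frequencies: 8, 21, 41, 60, 77
n = 77; position = n/2 = 38.5.
This falls in the class 8 ≤ w < 12: L = 8, F = 21, f = 20, h = 4.
Median ≈ 8 + ((38.5 − 21) / 20) × 4 = 11.5000

11.500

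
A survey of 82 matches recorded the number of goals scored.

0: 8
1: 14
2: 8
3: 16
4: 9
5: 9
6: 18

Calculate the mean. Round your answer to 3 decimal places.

Values: 0, 1, 2, 3, 4, 5, 6
Σfx = 8×0 + 14×1 + 8×2 + 16×3 + 9×4 + 9×5 + 18×6 = 267
n = Σf = 82
Mean = 267 / 82 = 3.2561

3.256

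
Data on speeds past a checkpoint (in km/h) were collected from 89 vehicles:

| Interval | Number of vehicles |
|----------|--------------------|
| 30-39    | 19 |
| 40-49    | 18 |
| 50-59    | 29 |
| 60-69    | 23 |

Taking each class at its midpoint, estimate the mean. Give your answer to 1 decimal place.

50.8

Midpoints: 34.5, 44.5, 54.5, 64.5
Σfm = 19×34.5 + 18×44.5 + 29×54.5 + 23×64.5 = 4520.5
n = Σf = 89
Mean = 4520.5 / 89 = 50.7921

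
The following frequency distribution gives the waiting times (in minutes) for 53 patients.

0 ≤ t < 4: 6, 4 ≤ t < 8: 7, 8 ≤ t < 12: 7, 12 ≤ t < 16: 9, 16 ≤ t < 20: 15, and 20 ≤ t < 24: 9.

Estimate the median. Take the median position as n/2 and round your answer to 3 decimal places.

Cumulative frequencies: 6, 13, 20, 29, 44, 53
n = 53; position = n/2 = 26.5.
This falls in the class 12 ≤ t < 16: L = 12, F = 20, f = 9, h = 4.
Median ≈ 12 + ((26.5 − 20) / 9) × 4 = 14.8889

14.889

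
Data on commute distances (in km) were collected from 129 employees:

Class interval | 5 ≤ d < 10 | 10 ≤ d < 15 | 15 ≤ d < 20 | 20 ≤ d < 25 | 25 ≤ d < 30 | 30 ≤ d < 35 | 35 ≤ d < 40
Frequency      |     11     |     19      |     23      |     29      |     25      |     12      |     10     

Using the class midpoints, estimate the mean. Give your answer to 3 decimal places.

21.919

Midpoints: 7.5, 12.5, 17.5, 22.5, 27.5, 32.5, 37.5
Σfm = 11×7.5 + 19×12.5 + 23×17.5 + 29×22.5 + 25×27.5 + 12×32.5 + 10×37.5 = 2827.5
n = Σf = 129
Mean = 2827.5 / 129 = 21.9186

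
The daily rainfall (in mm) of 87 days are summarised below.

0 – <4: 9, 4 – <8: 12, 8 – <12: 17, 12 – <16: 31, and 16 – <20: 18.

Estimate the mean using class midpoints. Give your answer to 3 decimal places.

Midpoints: 2, 6, 10, 14, 18
Σfm = 9×2 + 12×6 + 17×10 + 31×14 + 18×18 = 1018
n = Σf = 87
Mean = 1018 / 87 = 11.7011

11.701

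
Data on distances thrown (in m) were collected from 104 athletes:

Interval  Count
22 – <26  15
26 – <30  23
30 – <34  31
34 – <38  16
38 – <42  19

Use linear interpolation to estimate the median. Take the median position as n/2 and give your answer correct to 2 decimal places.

31.81

Cumulative frequencies: 15, 38, 69, 85, 104
n = 104; position = n/2 = 52.
This falls in the class 30 – <34: L = 30, F = 38, f = 31, h = 4.
Median ≈ 30 + ((52 − 38) / 31) × 4 = 31.8065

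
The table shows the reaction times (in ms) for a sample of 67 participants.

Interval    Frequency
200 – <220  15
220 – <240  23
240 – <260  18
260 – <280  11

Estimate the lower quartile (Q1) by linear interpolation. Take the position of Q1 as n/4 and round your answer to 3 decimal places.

Cumulative frequencies: 15, 38, 56, 67
n = 67; position = n/4 = 16.75.
This falls in the class 220 – <240: L = 220, F = 15, f = 23, h = 20.
Lower quartile ≈ 220 + ((16.75 − 15) / 23) × 20 = 221.5217

221.522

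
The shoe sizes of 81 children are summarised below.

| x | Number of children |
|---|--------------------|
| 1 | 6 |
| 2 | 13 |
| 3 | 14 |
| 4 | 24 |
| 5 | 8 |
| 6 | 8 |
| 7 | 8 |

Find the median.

Cumulative frequencies: 6, 19, 33, 57, 65, 73, 81
n = 81, so the median is the value in position (n+1)/2 = 41.
Position 41 falls at value 4.

4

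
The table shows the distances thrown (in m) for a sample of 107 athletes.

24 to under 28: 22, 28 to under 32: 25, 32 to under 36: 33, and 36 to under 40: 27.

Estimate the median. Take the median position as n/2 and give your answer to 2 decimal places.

32.79

Cumulative frequencies: 22, 47, 80, 107
n = 107; position = n/2 = 53.5.
This falls in the class 32 to under 36: L = 32, F = 47, f = 33, h = 4.
Median ≈ 32 + ((53.5 − 47) / 33) × 4 = 32.7879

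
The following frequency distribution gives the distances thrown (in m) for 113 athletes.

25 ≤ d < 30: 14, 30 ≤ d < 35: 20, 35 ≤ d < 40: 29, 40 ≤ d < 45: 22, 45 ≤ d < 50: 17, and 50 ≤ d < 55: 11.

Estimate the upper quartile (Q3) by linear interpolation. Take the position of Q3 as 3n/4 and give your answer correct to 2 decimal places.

Cumulative frequencies: 14, 34, 63, 85, 102, 113
n = 113; position = 3n/4 = 84.75.
This falls in the class 40 ≤ d < 45: L = 40, F = 63, f = 22, h = 5.
Upper quartile ≈ 40 + ((84.75 − 63) / 22) × 5 = 44.9432

44.94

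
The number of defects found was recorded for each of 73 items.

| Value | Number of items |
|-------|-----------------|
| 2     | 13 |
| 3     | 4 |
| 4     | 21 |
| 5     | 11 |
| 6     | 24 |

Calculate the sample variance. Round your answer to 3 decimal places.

Values: 2, 3, 4, 5, 6
n = 73, Σfx = 321, mean = 4.3973
Σfx² = 1563
Σf(x − x̄)² = Σfx² − (Σfx)²/n = 1563 − 321²/73 = 151.4795
Sample variance = 151.4795 / 72 = 2.1039

2.104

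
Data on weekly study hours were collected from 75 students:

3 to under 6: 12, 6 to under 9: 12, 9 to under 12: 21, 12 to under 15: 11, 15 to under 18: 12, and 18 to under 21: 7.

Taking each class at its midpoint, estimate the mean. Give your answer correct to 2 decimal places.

Midpoints: 4.5, 7.5, 10.5, 13.5, 16.5, 19.5
Σfm = 12×4.5 + 12×7.5 + 21×10.5 + 11×13.5 + 12×16.5 + 7×19.5 = 847.5
n = Σf = 75
Mean = 847.5 / 75 = 11.3000

11.30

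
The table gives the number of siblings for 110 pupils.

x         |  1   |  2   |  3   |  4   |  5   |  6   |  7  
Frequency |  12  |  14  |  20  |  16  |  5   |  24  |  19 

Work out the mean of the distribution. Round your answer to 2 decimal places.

4.24

Values: 1, 2, 3, 4, 5, 6, 7
Σfx = 12×1 + 14×2 + 20×3 + 16×4 + 5×5 + 24×6 + 19×7 = 466
n = Σf = 110
Mean = 466 / 110 = 4.2364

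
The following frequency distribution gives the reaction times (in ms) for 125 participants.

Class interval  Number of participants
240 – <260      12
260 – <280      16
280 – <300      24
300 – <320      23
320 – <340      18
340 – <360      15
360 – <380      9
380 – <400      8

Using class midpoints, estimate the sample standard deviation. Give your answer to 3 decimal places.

39.399

Midpoints: 250, 270, 290, 310, 330, 350, 370, 390
n = 125, Σfm = 39050, mean = 312.4000
Σfm² = 12391700
Σf(m − x̄)² = Σfm² − (Σfm)²/n = 12391700 − 39050²/125 = 192480.0000
Sample variance = 192480.0000 / 124 = 1552.2581
Standard deviation = √1552.2581 = 39.3987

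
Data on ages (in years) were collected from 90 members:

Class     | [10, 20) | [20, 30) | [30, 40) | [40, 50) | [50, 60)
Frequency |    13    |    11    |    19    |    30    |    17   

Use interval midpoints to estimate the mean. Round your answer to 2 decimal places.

Midpoints: 15, 25, 35, 45, 55
Σfm = 13×15 + 11×25 + 19×35 + 30×45 + 17×55 = 3420
n = Σf = 90
Mean = 3420 / 90 = 38.0000

38.00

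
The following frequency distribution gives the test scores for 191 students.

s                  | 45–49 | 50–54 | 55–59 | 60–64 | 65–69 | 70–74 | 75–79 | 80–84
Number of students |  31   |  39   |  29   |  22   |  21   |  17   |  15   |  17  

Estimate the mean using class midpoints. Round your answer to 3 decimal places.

Midpoints: 47, 52, 57, 62, 67, 72, 77, 82
Σfm = 31×47 + 39×52 + 29×57 + 22×62 + 21×67 + 17×72 + 15×77 + 17×82 = 11682
n = Σf = 191
Mean = 11682 / 191 = 61.1623

61.162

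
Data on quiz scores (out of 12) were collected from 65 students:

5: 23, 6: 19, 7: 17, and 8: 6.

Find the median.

6

Cumulative frequencies: 23, 42, 59, 65
n = 65, so the median is the value in position (n+1)/2 = 33.
Position 33 falls at value 6.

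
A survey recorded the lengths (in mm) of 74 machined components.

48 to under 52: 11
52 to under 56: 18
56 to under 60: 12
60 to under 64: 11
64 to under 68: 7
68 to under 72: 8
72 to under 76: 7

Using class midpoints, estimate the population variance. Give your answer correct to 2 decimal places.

57.62

Midpoints: 50, 54, 58, 62, 66, 70, 74
n = 74, Σfm = 4440, mean = 60.0000
Σfm² = 270664
Σf(m − x̄)² = Σfm² − (Σfm)²/n = 270664 − 4440²/74 = 4264.0000
Population variance = 4264.0000 / 74 = 57.6216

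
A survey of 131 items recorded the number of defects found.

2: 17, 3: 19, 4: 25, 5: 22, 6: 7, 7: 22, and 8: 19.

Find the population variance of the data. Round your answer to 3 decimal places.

3.967

Values: 2, 3, 4, 5, 6, 7, 8
n = 131, Σfx = 649, mean = 4.9542
Σfx² = 3735
Σf(x − x̄)² = Σfx² − (Σfx)²/n = 3735 − 649²/131 = 519.7252
Population variance = 519.7252 / 131 = 3.9674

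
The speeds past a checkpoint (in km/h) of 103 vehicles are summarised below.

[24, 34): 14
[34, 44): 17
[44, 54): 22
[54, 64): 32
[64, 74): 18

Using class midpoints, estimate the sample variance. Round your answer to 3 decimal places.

Midpoints: 29, 39, 49, 59, 69
n = 103, Σfm = 5277, mean = 51.2330
Σfm² = 287543
Σf(m − x̄)² = Σfm² − (Σfm)²/n = 287543 − 5277²/103 = 17186.4078
Sample variance = 17186.4078 / 102 = 168.4942

168.494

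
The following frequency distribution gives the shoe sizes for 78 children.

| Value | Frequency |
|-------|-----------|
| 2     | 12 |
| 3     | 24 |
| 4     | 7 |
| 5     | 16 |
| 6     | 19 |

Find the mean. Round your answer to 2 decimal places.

Values: 2, 3, 4, 5, 6
Σfx = 12×2 + 24×3 + 7×4 + 16×5 + 19×6 = 318
n = Σf = 78
Mean = 318 / 78 = 4.0769

4.08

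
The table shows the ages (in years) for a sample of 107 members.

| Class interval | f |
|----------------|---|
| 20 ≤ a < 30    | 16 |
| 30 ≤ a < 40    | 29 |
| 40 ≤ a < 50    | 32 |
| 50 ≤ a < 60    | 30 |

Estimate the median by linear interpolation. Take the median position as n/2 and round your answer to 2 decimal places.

42.66

Cumulative frequencies: 16, 45, 77, 107
n = 107; position = n/2 = 53.5.
This falls in the class 40 ≤ a < 50: L = 40, F = 45, f = 32, h = 10.
Median ≈ 40 + ((53.5 − 45) / 32) × 10 = 42.6562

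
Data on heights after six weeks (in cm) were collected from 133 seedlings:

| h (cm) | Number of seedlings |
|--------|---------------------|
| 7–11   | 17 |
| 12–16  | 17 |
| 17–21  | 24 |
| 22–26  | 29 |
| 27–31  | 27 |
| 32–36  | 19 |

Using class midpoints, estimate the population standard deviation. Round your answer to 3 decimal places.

7.917

Midpoints: 9, 14, 19, 24, 29, 34
n = 133, Σfm = 2972, mean = 22.3459
Σfm² = 74748
Σf(m − x̄)² = Σfm² − (Σfm)²/n = 74748 − 2972²/133 = 8336.0902
Population variance = 8336.0902 / 133 = 62.6774
Standard deviation = √62.6774 = 7.9169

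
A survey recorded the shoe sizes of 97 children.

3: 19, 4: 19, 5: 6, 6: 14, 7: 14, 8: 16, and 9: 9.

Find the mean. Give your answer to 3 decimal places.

5.711

Values: 3, 4, 5, 6, 7, 8, 9
Σfx = 19×3 + 19×4 + 6×5 + 14×6 + 14×7 + 16×8 + 9×9 = 554
n = Σf = 97
Mean = 554 / 97 = 5.7113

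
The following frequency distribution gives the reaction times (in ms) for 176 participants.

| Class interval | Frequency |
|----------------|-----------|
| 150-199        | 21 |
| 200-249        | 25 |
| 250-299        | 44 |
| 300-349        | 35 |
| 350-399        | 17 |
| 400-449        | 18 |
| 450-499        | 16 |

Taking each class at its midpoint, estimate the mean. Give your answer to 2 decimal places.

Midpoints: 174.5, 224.5, 274.5, 324.5, 374.5, 424.5, 474.5
Σfm = 21×174.5 + 25×224.5 + 44×274.5 + 35×324.5 + 17×374.5 + 18×424.5 + 16×474.5 = 54312
n = Σf = 176
Mean = 54312 / 176 = 308.5909

308.59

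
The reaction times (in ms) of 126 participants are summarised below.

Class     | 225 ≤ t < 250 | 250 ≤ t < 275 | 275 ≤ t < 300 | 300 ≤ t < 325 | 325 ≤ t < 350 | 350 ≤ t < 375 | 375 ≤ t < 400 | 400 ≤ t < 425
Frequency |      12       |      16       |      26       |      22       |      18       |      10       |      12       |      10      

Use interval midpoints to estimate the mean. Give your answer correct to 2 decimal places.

Midpoints: 237.5, 262.5, 287.5, 312.5, 337.5, 362.5, 387.5, 412.5
Σfm = 12×237.5 + 16×262.5 + 26×287.5 + 22×312.5 + 18×337.5 + 10×362.5 + 12×387.5 + 10×412.5 = 39875
n = Σf = 126
Mean = 39875 / 126 = 316.4683

316.47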